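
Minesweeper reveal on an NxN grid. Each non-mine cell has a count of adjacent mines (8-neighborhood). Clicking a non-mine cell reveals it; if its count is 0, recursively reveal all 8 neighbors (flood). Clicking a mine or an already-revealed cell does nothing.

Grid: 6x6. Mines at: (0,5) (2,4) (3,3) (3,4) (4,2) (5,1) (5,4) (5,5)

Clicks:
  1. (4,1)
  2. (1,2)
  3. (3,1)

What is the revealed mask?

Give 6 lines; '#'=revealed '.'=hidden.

Click 1 (4,1) count=2: revealed 1 new [(4,1)] -> total=1
Click 2 (1,2) count=0: revealed 18 new [(0,0) (0,1) (0,2) (0,3) (0,4) (1,0) (1,1) (1,2) (1,3) (1,4) (2,0) (2,1) (2,2) (2,3) (3,0) (3,1) (3,2) (4,0)] -> total=19
Click 3 (3,1) count=1: revealed 0 new [(none)] -> total=19

Answer: #####.
#####.
####..
###...
##....
......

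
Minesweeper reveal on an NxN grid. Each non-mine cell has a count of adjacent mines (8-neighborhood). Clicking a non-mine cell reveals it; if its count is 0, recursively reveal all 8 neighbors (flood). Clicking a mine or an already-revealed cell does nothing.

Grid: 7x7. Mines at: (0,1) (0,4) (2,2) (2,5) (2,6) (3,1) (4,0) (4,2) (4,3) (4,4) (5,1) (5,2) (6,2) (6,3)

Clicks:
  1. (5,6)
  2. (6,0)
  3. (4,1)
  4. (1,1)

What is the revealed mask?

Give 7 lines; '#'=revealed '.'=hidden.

Answer: .......
.#.....
.......
.....##
.#...##
....###
#...###

Derivation:
Click 1 (5,6) count=0: revealed 10 new [(3,5) (3,6) (4,5) (4,6) (5,4) (5,5) (5,6) (6,4) (6,5) (6,6)] -> total=10
Click 2 (6,0) count=1: revealed 1 new [(6,0)] -> total=11
Click 3 (4,1) count=5: revealed 1 new [(4,1)] -> total=12
Click 4 (1,1) count=2: revealed 1 new [(1,1)] -> total=13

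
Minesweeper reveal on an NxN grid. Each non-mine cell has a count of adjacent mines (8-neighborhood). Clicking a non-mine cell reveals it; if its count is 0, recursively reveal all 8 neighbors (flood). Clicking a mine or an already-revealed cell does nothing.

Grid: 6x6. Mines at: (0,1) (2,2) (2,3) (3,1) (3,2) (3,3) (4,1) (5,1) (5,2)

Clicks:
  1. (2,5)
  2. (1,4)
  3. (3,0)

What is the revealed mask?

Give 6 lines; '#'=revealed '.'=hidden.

Answer: ..####
..####
....##
#...##
...###
...###

Derivation:
Click 1 (2,5) count=0: revealed 18 new [(0,2) (0,3) (0,4) (0,5) (1,2) (1,3) (1,4) (1,5) (2,4) (2,5) (3,4) (3,5) (4,3) (4,4) (4,5) (5,3) (5,4) (5,5)] -> total=18
Click 2 (1,4) count=1: revealed 0 new [(none)] -> total=18
Click 3 (3,0) count=2: revealed 1 new [(3,0)] -> total=19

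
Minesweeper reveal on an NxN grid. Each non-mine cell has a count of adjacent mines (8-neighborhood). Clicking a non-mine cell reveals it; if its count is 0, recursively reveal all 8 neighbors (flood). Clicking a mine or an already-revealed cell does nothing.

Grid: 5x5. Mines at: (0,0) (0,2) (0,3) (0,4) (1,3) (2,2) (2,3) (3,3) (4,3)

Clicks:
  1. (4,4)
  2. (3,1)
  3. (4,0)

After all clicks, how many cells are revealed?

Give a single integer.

Click 1 (4,4) count=2: revealed 1 new [(4,4)] -> total=1
Click 2 (3,1) count=1: revealed 1 new [(3,1)] -> total=2
Click 3 (4,0) count=0: revealed 9 new [(1,0) (1,1) (2,0) (2,1) (3,0) (3,2) (4,0) (4,1) (4,2)] -> total=11

Answer: 11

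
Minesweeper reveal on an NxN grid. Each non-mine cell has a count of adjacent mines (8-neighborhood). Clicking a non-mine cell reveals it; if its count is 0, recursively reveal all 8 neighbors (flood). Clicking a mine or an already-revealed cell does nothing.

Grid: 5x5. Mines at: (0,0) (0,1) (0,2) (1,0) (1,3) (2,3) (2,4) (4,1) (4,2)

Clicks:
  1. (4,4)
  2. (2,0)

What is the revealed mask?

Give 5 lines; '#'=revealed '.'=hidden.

Answer: .....
.....
#....
...##
...##

Derivation:
Click 1 (4,4) count=0: revealed 4 new [(3,3) (3,4) (4,3) (4,4)] -> total=4
Click 2 (2,0) count=1: revealed 1 new [(2,0)] -> total=5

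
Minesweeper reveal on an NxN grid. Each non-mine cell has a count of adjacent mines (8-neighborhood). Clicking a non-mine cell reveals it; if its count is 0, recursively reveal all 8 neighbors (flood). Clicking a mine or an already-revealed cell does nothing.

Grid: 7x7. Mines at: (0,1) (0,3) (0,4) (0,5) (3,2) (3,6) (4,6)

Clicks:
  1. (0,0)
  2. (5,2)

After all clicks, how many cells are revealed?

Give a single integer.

Answer: 36

Derivation:
Click 1 (0,0) count=1: revealed 1 new [(0,0)] -> total=1
Click 2 (5,2) count=0: revealed 35 new [(1,0) (1,1) (1,3) (1,4) (1,5) (2,0) (2,1) (2,3) (2,4) (2,5) (3,0) (3,1) (3,3) (3,4) (3,5) (4,0) (4,1) (4,2) (4,3) (4,4) (4,5) (5,0) (5,1) (5,2) (5,3) (5,4) (5,5) (5,6) (6,0) (6,1) (6,2) (6,3) (6,4) (6,5) (6,6)] -> total=36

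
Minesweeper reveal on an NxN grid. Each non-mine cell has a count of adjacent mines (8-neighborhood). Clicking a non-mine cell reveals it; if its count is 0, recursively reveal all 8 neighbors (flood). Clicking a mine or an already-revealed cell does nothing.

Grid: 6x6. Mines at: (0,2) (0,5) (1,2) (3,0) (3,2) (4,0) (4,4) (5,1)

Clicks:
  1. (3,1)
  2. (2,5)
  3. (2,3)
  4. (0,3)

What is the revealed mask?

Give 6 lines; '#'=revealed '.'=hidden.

Click 1 (3,1) count=3: revealed 1 new [(3,1)] -> total=1
Click 2 (2,5) count=0: revealed 9 new [(1,3) (1,4) (1,5) (2,3) (2,4) (2,5) (3,3) (3,4) (3,5)] -> total=10
Click 3 (2,3) count=2: revealed 0 new [(none)] -> total=10
Click 4 (0,3) count=2: revealed 1 new [(0,3)] -> total=11

Answer: ...#..
...###
...###
.#.###
......
......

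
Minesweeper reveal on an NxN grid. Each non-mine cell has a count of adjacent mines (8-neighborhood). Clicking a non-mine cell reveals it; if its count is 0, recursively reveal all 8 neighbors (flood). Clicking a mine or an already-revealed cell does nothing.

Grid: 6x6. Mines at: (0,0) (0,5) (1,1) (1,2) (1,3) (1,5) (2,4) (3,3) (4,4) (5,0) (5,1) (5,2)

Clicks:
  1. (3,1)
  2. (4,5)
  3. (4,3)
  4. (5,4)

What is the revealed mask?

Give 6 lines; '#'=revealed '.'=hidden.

Answer: ......
......
###...
###...
####.#
....#.

Derivation:
Click 1 (3,1) count=0: revealed 9 new [(2,0) (2,1) (2,2) (3,0) (3,1) (3,2) (4,0) (4,1) (4,2)] -> total=9
Click 2 (4,5) count=1: revealed 1 new [(4,5)] -> total=10
Click 3 (4,3) count=3: revealed 1 new [(4,3)] -> total=11
Click 4 (5,4) count=1: revealed 1 new [(5,4)] -> total=12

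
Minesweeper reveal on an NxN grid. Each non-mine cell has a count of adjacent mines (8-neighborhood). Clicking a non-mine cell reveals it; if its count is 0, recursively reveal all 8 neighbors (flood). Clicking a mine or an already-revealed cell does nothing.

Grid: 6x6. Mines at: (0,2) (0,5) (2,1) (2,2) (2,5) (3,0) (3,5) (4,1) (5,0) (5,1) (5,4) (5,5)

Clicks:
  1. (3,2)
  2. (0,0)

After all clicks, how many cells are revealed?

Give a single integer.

Answer: 5

Derivation:
Click 1 (3,2) count=3: revealed 1 new [(3,2)] -> total=1
Click 2 (0,0) count=0: revealed 4 new [(0,0) (0,1) (1,0) (1,1)] -> total=5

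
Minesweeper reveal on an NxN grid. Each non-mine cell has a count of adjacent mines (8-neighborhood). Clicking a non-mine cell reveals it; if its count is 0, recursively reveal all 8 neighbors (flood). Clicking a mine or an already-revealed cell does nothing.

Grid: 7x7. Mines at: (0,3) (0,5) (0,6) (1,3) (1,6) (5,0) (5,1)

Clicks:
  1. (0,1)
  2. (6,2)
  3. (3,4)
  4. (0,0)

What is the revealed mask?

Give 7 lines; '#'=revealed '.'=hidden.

Answer: ###....
###....
#######
#######
#######
..#####
..#####

Derivation:
Click 1 (0,1) count=0: revealed 37 new [(0,0) (0,1) (0,2) (1,0) (1,1) (1,2) (2,0) (2,1) (2,2) (2,3) (2,4) (2,5) (2,6) (3,0) (3,1) (3,2) (3,3) (3,4) (3,5) (3,6) (4,0) (4,1) (4,2) (4,3) (4,4) (4,5) (4,6) (5,2) (5,3) (5,4) (5,5) (5,6) (6,2) (6,3) (6,4) (6,5) (6,6)] -> total=37
Click 2 (6,2) count=1: revealed 0 new [(none)] -> total=37
Click 3 (3,4) count=0: revealed 0 new [(none)] -> total=37
Click 4 (0,0) count=0: revealed 0 new [(none)] -> total=37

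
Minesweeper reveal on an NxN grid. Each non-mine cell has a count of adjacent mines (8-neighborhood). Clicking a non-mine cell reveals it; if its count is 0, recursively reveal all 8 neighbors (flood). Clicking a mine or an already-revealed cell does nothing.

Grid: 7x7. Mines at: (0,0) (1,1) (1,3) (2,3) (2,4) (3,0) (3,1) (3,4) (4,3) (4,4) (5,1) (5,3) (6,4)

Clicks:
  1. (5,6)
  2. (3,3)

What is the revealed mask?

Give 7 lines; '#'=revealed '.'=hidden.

Click 1 (5,6) count=0: revealed 16 new [(0,4) (0,5) (0,6) (1,4) (1,5) (1,6) (2,5) (2,6) (3,5) (3,6) (4,5) (4,6) (5,5) (5,6) (6,5) (6,6)] -> total=16
Click 2 (3,3) count=5: revealed 1 new [(3,3)] -> total=17

Answer: ....###
....###
.....##
...#.##
.....##
.....##
.....##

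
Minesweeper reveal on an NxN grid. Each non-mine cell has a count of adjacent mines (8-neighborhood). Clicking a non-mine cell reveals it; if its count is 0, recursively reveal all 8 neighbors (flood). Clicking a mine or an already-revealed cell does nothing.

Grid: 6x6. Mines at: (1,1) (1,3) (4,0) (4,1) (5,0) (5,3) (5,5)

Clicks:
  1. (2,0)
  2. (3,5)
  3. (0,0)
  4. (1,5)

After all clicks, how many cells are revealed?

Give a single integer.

Answer: 18

Derivation:
Click 1 (2,0) count=1: revealed 1 new [(2,0)] -> total=1
Click 2 (3,5) count=0: revealed 16 new [(0,4) (0,5) (1,4) (1,5) (2,2) (2,3) (2,4) (2,5) (3,2) (3,3) (3,4) (3,5) (4,2) (4,3) (4,4) (4,5)] -> total=17
Click 3 (0,0) count=1: revealed 1 new [(0,0)] -> total=18
Click 4 (1,5) count=0: revealed 0 new [(none)] -> total=18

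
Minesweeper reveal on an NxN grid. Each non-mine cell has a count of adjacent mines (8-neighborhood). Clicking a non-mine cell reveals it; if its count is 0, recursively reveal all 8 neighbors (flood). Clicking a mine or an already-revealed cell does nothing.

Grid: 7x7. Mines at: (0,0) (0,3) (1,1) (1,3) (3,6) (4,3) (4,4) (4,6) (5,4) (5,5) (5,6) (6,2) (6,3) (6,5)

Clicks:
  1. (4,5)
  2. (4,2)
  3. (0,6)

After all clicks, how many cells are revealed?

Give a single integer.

Click 1 (4,5) count=6: revealed 1 new [(4,5)] -> total=1
Click 2 (4,2) count=1: revealed 1 new [(4,2)] -> total=2
Click 3 (0,6) count=0: revealed 9 new [(0,4) (0,5) (0,6) (1,4) (1,5) (1,6) (2,4) (2,5) (2,6)] -> total=11

Answer: 11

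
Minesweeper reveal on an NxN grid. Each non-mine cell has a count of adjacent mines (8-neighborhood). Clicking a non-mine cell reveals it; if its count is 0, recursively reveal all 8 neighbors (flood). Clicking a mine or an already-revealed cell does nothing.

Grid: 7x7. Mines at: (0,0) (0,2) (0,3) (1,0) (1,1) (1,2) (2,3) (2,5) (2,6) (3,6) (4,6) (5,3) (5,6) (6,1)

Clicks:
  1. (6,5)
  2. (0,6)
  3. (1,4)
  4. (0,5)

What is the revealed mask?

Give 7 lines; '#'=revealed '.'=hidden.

Answer: ....###
....###
.......
.......
.......
.......
.....#.

Derivation:
Click 1 (6,5) count=1: revealed 1 new [(6,5)] -> total=1
Click 2 (0,6) count=0: revealed 6 new [(0,4) (0,5) (0,6) (1,4) (1,5) (1,6)] -> total=7
Click 3 (1,4) count=3: revealed 0 new [(none)] -> total=7
Click 4 (0,5) count=0: revealed 0 new [(none)] -> total=7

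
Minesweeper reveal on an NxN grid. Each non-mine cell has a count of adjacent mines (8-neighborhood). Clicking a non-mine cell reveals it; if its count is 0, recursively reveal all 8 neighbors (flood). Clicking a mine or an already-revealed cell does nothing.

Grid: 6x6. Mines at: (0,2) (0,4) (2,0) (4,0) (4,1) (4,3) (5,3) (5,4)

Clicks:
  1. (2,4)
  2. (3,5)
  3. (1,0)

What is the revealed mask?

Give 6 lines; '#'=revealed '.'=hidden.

Click 1 (2,4) count=0: revealed 17 new [(1,1) (1,2) (1,3) (1,4) (1,5) (2,1) (2,2) (2,3) (2,4) (2,5) (3,1) (3,2) (3,3) (3,4) (3,5) (4,4) (4,5)] -> total=17
Click 2 (3,5) count=0: revealed 0 new [(none)] -> total=17
Click 3 (1,0) count=1: revealed 1 new [(1,0)] -> total=18

Answer: ......
######
.#####
.#####
....##
......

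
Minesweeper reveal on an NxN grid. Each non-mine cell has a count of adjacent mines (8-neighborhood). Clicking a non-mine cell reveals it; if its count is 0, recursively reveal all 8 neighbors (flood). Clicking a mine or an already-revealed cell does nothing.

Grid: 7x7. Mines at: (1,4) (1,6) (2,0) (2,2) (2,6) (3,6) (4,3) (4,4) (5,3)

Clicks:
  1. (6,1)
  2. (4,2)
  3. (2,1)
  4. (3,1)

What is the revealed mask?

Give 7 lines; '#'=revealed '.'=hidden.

Click 1 (6,1) count=0: revealed 12 new [(3,0) (3,1) (3,2) (4,0) (4,1) (4,2) (5,0) (5,1) (5,2) (6,0) (6,1) (6,2)] -> total=12
Click 2 (4,2) count=2: revealed 0 new [(none)] -> total=12
Click 3 (2,1) count=2: revealed 1 new [(2,1)] -> total=13
Click 4 (3,1) count=2: revealed 0 new [(none)] -> total=13

Answer: .......
.......
.#.....
###....
###....
###....
###....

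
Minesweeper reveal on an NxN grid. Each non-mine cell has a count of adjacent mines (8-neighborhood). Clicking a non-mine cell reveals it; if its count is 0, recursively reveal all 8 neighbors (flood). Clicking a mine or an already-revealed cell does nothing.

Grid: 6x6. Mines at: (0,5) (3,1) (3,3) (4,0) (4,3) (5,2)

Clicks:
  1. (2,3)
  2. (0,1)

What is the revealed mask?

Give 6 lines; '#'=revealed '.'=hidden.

Click 1 (2,3) count=1: revealed 1 new [(2,3)] -> total=1
Click 2 (0,1) count=0: revealed 14 new [(0,0) (0,1) (0,2) (0,3) (0,4) (1,0) (1,1) (1,2) (1,3) (1,4) (2,0) (2,1) (2,2) (2,4)] -> total=15

Answer: #####.
#####.
#####.
......
......
......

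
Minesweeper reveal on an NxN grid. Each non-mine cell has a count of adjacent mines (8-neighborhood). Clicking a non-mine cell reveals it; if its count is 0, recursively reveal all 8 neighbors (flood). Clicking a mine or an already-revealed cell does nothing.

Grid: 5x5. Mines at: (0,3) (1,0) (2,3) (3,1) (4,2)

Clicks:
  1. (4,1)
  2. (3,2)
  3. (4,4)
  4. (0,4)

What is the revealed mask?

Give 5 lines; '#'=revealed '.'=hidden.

Click 1 (4,1) count=2: revealed 1 new [(4,1)] -> total=1
Click 2 (3,2) count=3: revealed 1 new [(3,2)] -> total=2
Click 3 (4,4) count=0: revealed 4 new [(3,3) (3,4) (4,3) (4,4)] -> total=6
Click 4 (0,4) count=1: revealed 1 new [(0,4)] -> total=7

Answer: ....#
.....
.....
..###
.#.##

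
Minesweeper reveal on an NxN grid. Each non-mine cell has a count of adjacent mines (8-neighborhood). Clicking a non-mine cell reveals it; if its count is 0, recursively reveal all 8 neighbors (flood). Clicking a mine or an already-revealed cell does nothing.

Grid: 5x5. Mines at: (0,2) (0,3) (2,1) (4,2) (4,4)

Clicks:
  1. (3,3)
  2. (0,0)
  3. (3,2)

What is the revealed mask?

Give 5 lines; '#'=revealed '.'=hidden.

Answer: ##...
##...
.....
..##.
.....

Derivation:
Click 1 (3,3) count=2: revealed 1 new [(3,3)] -> total=1
Click 2 (0,0) count=0: revealed 4 new [(0,0) (0,1) (1,0) (1,1)] -> total=5
Click 3 (3,2) count=2: revealed 1 new [(3,2)] -> total=6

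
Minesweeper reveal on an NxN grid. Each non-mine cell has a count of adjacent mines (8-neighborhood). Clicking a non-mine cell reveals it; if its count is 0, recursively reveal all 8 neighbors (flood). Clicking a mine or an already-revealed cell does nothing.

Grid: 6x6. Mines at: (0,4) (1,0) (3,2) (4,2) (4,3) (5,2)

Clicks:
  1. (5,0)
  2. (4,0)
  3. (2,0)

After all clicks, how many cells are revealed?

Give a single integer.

Answer: 8

Derivation:
Click 1 (5,0) count=0: revealed 8 new [(2,0) (2,1) (3,0) (3,1) (4,0) (4,1) (5,0) (5,1)] -> total=8
Click 2 (4,0) count=0: revealed 0 new [(none)] -> total=8
Click 3 (2,0) count=1: revealed 0 new [(none)] -> total=8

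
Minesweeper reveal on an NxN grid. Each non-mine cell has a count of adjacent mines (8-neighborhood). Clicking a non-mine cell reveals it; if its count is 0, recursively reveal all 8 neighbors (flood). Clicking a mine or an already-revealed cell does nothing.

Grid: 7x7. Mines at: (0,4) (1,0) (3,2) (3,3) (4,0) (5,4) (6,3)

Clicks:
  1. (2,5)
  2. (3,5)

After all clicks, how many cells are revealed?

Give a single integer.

Click 1 (2,5) count=0: revealed 18 new [(0,5) (0,6) (1,4) (1,5) (1,6) (2,4) (2,5) (2,6) (3,4) (3,5) (3,6) (4,4) (4,5) (4,6) (5,5) (5,6) (6,5) (6,6)] -> total=18
Click 2 (3,5) count=0: revealed 0 new [(none)] -> total=18

Answer: 18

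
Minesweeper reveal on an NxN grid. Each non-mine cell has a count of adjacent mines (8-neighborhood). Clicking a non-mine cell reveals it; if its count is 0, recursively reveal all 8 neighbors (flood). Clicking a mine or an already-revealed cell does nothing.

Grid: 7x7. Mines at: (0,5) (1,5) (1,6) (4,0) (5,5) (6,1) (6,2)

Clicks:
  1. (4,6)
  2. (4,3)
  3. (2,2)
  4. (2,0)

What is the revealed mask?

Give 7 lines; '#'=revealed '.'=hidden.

Answer: #####..
#####..
#######
#######
.######
.####..
.......

Derivation:
Click 1 (4,6) count=1: revealed 1 new [(4,6)] -> total=1
Click 2 (4,3) count=0: revealed 33 new [(0,0) (0,1) (0,2) (0,3) (0,4) (1,0) (1,1) (1,2) (1,3) (1,4) (2,0) (2,1) (2,2) (2,3) (2,4) (2,5) (2,6) (3,0) (3,1) (3,2) (3,3) (3,4) (3,5) (3,6) (4,1) (4,2) (4,3) (4,4) (4,5) (5,1) (5,2) (5,3) (5,4)] -> total=34
Click 3 (2,2) count=0: revealed 0 new [(none)] -> total=34
Click 4 (2,0) count=0: revealed 0 new [(none)] -> total=34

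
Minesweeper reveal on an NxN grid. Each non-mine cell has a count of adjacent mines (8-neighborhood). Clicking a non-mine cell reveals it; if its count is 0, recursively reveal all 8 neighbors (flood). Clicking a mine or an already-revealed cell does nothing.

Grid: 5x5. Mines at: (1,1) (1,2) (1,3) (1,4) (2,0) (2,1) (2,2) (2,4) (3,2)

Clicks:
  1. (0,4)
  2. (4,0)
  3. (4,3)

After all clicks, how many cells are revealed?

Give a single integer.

Answer: 6

Derivation:
Click 1 (0,4) count=2: revealed 1 new [(0,4)] -> total=1
Click 2 (4,0) count=0: revealed 4 new [(3,0) (3,1) (4,0) (4,1)] -> total=5
Click 3 (4,3) count=1: revealed 1 new [(4,3)] -> total=6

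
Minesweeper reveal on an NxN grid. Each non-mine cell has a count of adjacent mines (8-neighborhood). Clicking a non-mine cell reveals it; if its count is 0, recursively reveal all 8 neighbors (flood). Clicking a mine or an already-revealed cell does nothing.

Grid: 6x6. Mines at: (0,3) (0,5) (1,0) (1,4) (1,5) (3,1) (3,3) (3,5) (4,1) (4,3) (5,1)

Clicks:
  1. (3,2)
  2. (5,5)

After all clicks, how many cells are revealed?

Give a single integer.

Click 1 (3,2) count=4: revealed 1 new [(3,2)] -> total=1
Click 2 (5,5) count=0: revealed 4 new [(4,4) (4,5) (5,4) (5,5)] -> total=5

Answer: 5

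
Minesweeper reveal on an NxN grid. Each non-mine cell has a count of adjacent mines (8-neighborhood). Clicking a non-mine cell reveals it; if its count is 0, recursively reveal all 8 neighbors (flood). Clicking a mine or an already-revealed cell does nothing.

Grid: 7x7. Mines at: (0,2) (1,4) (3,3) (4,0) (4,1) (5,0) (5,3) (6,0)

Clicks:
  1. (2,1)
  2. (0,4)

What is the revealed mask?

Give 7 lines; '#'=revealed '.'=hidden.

Click 1 (2,1) count=0: revealed 11 new [(0,0) (0,1) (1,0) (1,1) (1,2) (2,0) (2,1) (2,2) (3,0) (3,1) (3,2)] -> total=11
Click 2 (0,4) count=1: revealed 1 new [(0,4)] -> total=12

Answer: ##..#..
###....
###....
###....
.......
.......
.......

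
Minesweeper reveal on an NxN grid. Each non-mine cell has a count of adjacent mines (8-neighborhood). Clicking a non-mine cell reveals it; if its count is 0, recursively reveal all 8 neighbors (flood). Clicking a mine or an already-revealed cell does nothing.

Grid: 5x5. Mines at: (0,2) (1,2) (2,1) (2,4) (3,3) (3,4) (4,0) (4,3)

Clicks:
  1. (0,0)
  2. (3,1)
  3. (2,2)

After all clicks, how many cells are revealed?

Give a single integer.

Answer: 6

Derivation:
Click 1 (0,0) count=0: revealed 4 new [(0,0) (0,1) (1,0) (1,1)] -> total=4
Click 2 (3,1) count=2: revealed 1 new [(3,1)] -> total=5
Click 3 (2,2) count=3: revealed 1 new [(2,2)] -> total=6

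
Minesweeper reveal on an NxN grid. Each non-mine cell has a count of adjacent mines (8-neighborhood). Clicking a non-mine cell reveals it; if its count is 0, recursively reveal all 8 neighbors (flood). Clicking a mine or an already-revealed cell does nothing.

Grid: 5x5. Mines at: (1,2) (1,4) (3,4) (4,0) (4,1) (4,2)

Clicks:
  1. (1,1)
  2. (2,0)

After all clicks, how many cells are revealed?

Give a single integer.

Answer: 8

Derivation:
Click 1 (1,1) count=1: revealed 1 new [(1,1)] -> total=1
Click 2 (2,0) count=0: revealed 7 new [(0,0) (0,1) (1,0) (2,0) (2,1) (3,0) (3,1)] -> total=8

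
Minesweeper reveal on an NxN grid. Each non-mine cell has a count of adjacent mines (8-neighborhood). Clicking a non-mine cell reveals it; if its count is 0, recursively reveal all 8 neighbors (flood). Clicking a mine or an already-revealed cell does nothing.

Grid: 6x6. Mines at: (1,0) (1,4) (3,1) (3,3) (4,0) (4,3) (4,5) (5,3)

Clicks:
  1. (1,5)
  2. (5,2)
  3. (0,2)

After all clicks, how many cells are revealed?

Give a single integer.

Click 1 (1,5) count=1: revealed 1 new [(1,5)] -> total=1
Click 2 (5,2) count=2: revealed 1 new [(5,2)] -> total=2
Click 3 (0,2) count=0: revealed 9 new [(0,1) (0,2) (0,3) (1,1) (1,2) (1,3) (2,1) (2,2) (2,3)] -> total=11

Answer: 11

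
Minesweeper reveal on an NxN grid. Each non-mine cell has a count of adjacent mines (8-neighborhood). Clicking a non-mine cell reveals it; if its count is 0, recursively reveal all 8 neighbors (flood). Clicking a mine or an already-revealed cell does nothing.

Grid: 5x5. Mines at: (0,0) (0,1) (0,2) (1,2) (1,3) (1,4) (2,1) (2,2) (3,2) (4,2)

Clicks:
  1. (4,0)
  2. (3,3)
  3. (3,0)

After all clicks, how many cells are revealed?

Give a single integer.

Answer: 5

Derivation:
Click 1 (4,0) count=0: revealed 4 new [(3,0) (3,1) (4,0) (4,1)] -> total=4
Click 2 (3,3) count=3: revealed 1 new [(3,3)] -> total=5
Click 3 (3,0) count=1: revealed 0 new [(none)] -> total=5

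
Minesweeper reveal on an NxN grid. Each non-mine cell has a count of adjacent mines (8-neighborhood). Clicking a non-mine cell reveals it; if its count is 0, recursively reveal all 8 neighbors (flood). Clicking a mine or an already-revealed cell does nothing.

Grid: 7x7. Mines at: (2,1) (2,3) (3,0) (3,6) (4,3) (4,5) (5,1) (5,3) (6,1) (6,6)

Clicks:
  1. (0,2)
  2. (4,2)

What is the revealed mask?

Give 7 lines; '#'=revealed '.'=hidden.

Click 1 (0,2) count=0: revealed 17 new [(0,0) (0,1) (0,2) (0,3) (0,4) (0,5) (0,6) (1,0) (1,1) (1,2) (1,3) (1,4) (1,5) (1,6) (2,4) (2,5) (2,6)] -> total=17
Click 2 (4,2) count=3: revealed 1 new [(4,2)] -> total=18

Answer: #######
#######
....###
.......
..#....
.......
.......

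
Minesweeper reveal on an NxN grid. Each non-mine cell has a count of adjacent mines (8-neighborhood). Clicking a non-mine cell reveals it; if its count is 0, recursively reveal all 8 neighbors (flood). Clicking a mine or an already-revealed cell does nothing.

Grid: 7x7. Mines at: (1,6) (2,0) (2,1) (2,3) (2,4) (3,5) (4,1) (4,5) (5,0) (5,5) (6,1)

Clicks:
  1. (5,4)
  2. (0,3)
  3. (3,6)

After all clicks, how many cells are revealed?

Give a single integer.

Click 1 (5,4) count=2: revealed 1 new [(5,4)] -> total=1
Click 2 (0,3) count=0: revealed 12 new [(0,0) (0,1) (0,2) (0,3) (0,4) (0,5) (1,0) (1,1) (1,2) (1,3) (1,4) (1,5)] -> total=13
Click 3 (3,6) count=2: revealed 1 new [(3,6)] -> total=14

Answer: 14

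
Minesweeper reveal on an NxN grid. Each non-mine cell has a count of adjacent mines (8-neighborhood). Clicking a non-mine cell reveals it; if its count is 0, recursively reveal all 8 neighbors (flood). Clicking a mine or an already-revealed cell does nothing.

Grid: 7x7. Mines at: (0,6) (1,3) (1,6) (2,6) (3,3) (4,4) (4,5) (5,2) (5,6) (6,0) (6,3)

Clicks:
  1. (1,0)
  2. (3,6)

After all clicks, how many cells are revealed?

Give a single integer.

Click 1 (1,0) count=0: revealed 17 new [(0,0) (0,1) (0,2) (1,0) (1,1) (1,2) (2,0) (2,1) (2,2) (3,0) (3,1) (3,2) (4,0) (4,1) (4,2) (5,0) (5,1)] -> total=17
Click 2 (3,6) count=2: revealed 1 new [(3,6)] -> total=18

Answer: 18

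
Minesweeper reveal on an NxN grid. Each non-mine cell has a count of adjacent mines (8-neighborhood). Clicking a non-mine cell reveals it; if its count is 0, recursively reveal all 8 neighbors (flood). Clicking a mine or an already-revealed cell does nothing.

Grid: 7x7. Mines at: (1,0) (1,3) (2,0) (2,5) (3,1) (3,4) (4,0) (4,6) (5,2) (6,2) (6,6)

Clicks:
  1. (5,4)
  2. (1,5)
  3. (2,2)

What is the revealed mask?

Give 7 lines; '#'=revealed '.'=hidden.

Answer: .......
.....#.
..#....
.......
...###.
...###.
...###.

Derivation:
Click 1 (5,4) count=0: revealed 9 new [(4,3) (4,4) (4,5) (5,3) (5,4) (5,5) (6,3) (6,4) (6,5)] -> total=9
Click 2 (1,5) count=1: revealed 1 new [(1,5)] -> total=10
Click 3 (2,2) count=2: revealed 1 new [(2,2)] -> total=11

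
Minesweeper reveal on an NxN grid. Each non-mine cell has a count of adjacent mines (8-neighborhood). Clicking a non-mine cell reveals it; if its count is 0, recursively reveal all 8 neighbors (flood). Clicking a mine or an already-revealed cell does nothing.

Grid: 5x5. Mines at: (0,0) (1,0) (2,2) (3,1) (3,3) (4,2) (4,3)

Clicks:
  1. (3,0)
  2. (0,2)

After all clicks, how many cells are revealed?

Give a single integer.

Answer: 11

Derivation:
Click 1 (3,0) count=1: revealed 1 new [(3,0)] -> total=1
Click 2 (0,2) count=0: revealed 10 new [(0,1) (0,2) (0,3) (0,4) (1,1) (1,2) (1,3) (1,4) (2,3) (2,4)] -> total=11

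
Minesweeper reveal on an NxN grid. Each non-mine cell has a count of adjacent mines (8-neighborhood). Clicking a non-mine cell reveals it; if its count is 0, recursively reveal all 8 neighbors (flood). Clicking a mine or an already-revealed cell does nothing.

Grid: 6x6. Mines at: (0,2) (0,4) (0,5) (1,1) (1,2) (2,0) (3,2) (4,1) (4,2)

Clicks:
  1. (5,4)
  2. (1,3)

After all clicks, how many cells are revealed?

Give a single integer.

Click 1 (5,4) count=0: revealed 15 new [(1,3) (1,4) (1,5) (2,3) (2,4) (2,5) (3,3) (3,4) (3,5) (4,3) (4,4) (4,5) (5,3) (5,4) (5,5)] -> total=15
Click 2 (1,3) count=3: revealed 0 new [(none)] -> total=15

Answer: 15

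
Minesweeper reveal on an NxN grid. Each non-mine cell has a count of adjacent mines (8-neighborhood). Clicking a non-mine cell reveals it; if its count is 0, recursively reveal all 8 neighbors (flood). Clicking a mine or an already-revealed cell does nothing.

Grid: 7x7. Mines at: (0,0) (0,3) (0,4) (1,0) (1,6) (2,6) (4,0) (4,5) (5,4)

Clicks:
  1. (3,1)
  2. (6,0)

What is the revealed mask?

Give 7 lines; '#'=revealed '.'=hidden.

Click 1 (3,1) count=1: revealed 1 new [(3,1)] -> total=1
Click 2 (6,0) count=0: revealed 26 new [(1,1) (1,2) (1,3) (1,4) (1,5) (2,1) (2,2) (2,3) (2,4) (2,5) (3,2) (3,3) (3,4) (3,5) (4,1) (4,2) (4,3) (4,4) (5,0) (5,1) (5,2) (5,3) (6,0) (6,1) (6,2) (6,3)] -> total=27

Answer: .......
.#####.
.#####.
.#####.
.####..
####...
####...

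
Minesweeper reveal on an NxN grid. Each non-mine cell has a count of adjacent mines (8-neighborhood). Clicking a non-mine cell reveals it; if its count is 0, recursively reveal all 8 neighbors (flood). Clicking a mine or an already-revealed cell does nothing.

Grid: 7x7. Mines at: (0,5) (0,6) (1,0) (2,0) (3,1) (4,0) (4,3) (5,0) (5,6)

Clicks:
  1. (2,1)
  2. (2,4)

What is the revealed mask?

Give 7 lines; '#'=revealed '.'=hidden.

Answer: .####..
.######
.######
..#####
....###
.......
.......

Derivation:
Click 1 (2,1) count=3: revealed 1 new [(2,1)] -> total=1
Click 2 (2,4) count=0: revealed 23 new [(0,1) (0,2) (0,3) (0,4) (1,1) (1,2) (1,3) (1,4) (1,5) (1,6) (2,2) (2,3) (2,4) (2,5) (2,6) (3,2) (3,3) (3,4) (3,5) (3,6) (4,4) (4,5) (4,6)] -> total=24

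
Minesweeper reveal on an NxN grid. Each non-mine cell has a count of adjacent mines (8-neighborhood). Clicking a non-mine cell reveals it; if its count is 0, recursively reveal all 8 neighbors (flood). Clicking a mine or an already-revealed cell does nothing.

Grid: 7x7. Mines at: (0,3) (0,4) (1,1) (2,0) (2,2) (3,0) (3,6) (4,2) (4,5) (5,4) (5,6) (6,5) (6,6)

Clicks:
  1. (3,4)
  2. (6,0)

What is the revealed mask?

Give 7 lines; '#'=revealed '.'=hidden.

Click 1 (3,4) count=1: revealed 1 new [(3,4)] -> total=1
Click 2 (6,0) count=0: revealed 10 new [(4,0) (4,1) (5,0) (5,1) (5,2) (5,3) (6,0) (6,1) (6,2) (6,3)] -> total=11

Answer: .......
.......
.......
....#..
##.....
####...
####...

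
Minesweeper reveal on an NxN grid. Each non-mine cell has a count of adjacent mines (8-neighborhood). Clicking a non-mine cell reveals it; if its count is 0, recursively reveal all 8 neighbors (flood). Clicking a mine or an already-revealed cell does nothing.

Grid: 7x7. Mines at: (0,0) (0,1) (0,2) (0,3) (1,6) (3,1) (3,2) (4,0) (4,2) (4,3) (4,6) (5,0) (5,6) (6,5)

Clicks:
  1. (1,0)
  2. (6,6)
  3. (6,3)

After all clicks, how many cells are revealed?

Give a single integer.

Click 1 (1,0) count=2: revealed 1 new [(1,0)] -> total=1
Click 2 (6,6) count=2: revealed 1 new [(6,6)] -> total=2
Click 3 (6,3) count=0: revealed 8 new [(5,1) (5,2) (5,3) (5,4) (6,1) (6,2) (6,3) (6,4)] -> total=10

Answer: 10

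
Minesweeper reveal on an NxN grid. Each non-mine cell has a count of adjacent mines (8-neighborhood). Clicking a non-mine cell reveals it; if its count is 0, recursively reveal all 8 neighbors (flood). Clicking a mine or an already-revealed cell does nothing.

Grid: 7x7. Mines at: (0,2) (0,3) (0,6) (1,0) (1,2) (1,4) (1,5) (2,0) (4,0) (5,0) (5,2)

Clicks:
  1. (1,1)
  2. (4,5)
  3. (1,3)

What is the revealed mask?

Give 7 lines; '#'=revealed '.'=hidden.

Answer: .......
.#.#...
.######
.######
.######
...####
...####

Derivation:
Click 1 (1,1) count=4: revealed 1 new [(1,1)] -> total=1
Click 2 (4,5) count=0: revealed 26 new [(2,1) (2,2) (2,3) (2,4) (2,5) (2,6) (3,1) (3,2) (3,3) (3,4) (3,5) (3,6) (4,1) (4,2) (4,3) (4,4) (4,5) (4,6) (5,3) (5,4) (5,5) (5,6) (6,3) (6,4) (6,5) (6,6)] -> total=27
Click 3 (1,3) count=4: revealed 1 new [(1,3)] -> total=28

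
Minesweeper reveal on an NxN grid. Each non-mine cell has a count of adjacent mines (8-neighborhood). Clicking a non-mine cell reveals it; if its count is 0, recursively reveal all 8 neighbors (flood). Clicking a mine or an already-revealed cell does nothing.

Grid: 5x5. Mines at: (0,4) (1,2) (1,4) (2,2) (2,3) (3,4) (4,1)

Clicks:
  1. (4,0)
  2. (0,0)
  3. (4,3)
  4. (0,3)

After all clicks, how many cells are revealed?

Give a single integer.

Click 1 (4,0) count=1: revealed 1 new [(4,0)] -> total=1
Click 2 (0,0) count=0: revealed 8 new [(0,0) (0,1) (1,0) (1,1) (2,0) (2,1) (3,0) (3,1)] -> total=9
Click 3 (4,3) count=1: revealed 1 new [(4,3)] -> total=10
Click 4 (0,3) count=3: revealed 1 new [(0,3)] -> total=11

Answer: 11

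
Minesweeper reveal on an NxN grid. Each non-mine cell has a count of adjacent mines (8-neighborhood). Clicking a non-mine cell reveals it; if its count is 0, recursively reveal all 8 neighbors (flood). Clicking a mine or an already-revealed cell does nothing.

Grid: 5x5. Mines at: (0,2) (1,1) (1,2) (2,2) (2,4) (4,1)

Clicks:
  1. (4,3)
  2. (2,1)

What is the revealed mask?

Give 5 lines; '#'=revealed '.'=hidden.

Click 1 (4,3) count=0: revealed 6 new [(3,2) (3,3) (3,4) (4,2) (4,3) (4,4)] -> total=6
Click 2 (2,1) count=3: revealed 1 new [(2,1)] -> total=7

Answer: .....
.....
.#...
..###
..###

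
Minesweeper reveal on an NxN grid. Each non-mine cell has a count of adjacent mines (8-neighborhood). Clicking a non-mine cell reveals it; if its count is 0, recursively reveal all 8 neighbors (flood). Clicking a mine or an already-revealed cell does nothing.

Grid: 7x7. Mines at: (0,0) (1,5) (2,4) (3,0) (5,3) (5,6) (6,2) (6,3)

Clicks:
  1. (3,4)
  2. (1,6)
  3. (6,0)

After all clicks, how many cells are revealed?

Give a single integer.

Click 1 (3,4) count=1: revealed 1 new [(3,4)] -> total=1
Click 2 (1,6) count=1: revealed 1 new [(1,6)] -> total=2
Click 3 (6,0) count=0: revealed 6 new [(4,0) (4,1) (5,0) (5,1) (6,0) (6,1)] -> total=8

Answer: 8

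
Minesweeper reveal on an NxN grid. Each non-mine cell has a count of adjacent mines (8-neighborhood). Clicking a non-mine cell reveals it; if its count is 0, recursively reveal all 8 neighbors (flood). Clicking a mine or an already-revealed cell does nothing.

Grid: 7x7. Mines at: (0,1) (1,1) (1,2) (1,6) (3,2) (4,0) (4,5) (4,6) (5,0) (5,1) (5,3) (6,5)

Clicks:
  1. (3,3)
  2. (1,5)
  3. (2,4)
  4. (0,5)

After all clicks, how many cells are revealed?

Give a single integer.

Click 1 (3,3) count=1: revealed 1 new [(3,3)] -> total=1
Click 2 (1,5) count=1: revealed 1 new [(1,5)] -> total=2
Click 3 (2,4) count=0: revealed 10 new [(0,3) (0,4) (0,5) (1,3) (1,4) (2,3) (2,4) (2,5) (3,4) (3,5)] -> total=12
Click 4 (0,5) count=1: revealed 0 new [(none)] -> total=12

Answer: 12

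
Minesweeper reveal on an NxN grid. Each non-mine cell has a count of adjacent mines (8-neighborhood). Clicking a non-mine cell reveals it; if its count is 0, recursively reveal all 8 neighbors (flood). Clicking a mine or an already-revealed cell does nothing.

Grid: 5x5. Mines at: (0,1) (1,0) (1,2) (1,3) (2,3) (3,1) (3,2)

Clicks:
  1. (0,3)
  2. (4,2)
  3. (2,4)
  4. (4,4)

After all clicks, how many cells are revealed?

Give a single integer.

Answer: 7

Derivation:
Click 1 (0,3) count=2: revealed 1 new [(0,3)] -> total=1
Click 2 (4,2) count=2: revealed 1 new [(4,2)] -> total=2
Click 3 (2,4) count=2: revealed 1 new [(2,4)] -> total=3
Click 4 (4,4) count=0: revealed 4 new [(3,3) (3,4) (4,3) (4,4)] -> total=7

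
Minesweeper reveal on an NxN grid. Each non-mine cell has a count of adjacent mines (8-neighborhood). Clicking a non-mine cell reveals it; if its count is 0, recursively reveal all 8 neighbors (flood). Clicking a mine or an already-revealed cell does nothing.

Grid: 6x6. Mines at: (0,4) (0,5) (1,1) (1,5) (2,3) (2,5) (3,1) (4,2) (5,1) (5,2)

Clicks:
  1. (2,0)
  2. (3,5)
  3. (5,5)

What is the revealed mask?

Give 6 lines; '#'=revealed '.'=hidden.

Click 1 (2,0) count=2: revealed 1 new [(2,0)] -> total=1
Click 2 (3,5) count=1: revealed 1 new [(3,5)] -> total=2
Click 3 (5,5) count=0: revealed 8 new [(3,3) (3,4) (4,3) (4,4) (4,5) (5,3) (5,4) (5,5)] -> total=10

Answer: ......
......
#.....
...###
...###
...###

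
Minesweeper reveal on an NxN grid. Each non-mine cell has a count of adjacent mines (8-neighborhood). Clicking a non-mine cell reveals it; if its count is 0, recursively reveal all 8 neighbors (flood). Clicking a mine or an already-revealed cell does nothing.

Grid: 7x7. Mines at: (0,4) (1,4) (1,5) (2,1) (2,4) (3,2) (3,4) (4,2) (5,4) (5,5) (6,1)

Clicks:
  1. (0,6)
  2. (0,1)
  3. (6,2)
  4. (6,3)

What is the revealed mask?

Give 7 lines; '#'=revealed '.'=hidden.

Answer: ####..#
####...
.......
.......
.......
.......
..##...

Derivation:
Click 1 (0,6) count=1: revealed 1 new [(0,6)] -> total=1
Click 2 (0,1) count=0: revealed 8 new [(0,0) (0,1) (0,2) (0,3) (1,0) (1,1) (1,2) (1,3)] -> total=9
Click 3 (6,2) count=1: revealed 1 new [(6,2)] -> total=10
Click 4 (6,3) count=1: revealed 1 new [(6,3)] -> total=11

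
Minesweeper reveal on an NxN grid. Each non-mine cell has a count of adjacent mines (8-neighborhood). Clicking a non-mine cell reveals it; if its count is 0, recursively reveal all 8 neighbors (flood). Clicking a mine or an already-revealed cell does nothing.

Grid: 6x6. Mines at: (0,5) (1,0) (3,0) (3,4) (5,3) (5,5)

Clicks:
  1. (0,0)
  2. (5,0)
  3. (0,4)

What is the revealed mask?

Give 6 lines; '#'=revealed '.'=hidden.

Answer: #...#.
......
......
......
###...
###...

Derivation:
Click 1 (0,0) count=1: revealed 1 new [(0,0)] -> total=1
Click 2 (5,0) count=0: revealed 6 new [(4,0) (4,1) (4,2) (5,0) (5,1) (5,2)] -> total=7
Click 3 (0,4) count=1: revealed 1 new [(0,4)] -> total=8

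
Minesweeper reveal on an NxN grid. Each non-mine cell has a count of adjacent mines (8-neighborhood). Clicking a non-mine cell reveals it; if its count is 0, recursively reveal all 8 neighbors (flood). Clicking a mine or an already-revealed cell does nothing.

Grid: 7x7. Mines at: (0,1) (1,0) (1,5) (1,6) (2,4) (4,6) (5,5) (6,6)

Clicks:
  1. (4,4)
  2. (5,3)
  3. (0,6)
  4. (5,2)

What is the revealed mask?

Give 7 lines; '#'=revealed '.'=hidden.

Click 1 (4,4) count=1: revealed 1 new [(4,4)] -> total=1
Click 2 (5,3) count=0: revealed 26 new [(1,1) (1,2) (1,3) (2,0) (2,1) (2,2) (2,3) (3,0) (3,1) (3,2) (3,3) (3,4) (4,0) (4,1) (4,2) (4,3) (5,0) (5,1) (5,2) (5,3) (5,4) (6,0) (6,1) (6,2) (6,3) (6,4)] -> total=27
Click 3 (0,6) count=2: revealed 1 new [(0,6)] -> total=28
Click 4 (5,2) count=0: revealed 0 new [(none)] -> total=28

Answer: ......#
.###...
####...
#####..
#####..
#####..
#####..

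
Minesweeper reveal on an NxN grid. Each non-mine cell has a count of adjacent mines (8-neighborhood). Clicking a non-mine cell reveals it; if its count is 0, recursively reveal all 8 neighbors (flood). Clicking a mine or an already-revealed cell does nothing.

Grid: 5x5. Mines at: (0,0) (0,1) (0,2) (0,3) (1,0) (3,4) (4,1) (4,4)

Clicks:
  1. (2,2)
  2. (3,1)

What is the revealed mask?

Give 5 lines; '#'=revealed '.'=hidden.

Click 1 (2,2) count=0: revealed 9 new [(1,1) (1,2) (1,3) (2,1) (2,2) (2,3) (3,1) (3,2) (3,3)] -> total=9
Click 2 (3,1) count=1: revealed 0 new [(none)] -> total=9

Answer: .....
.###.
.###.
.###.
.....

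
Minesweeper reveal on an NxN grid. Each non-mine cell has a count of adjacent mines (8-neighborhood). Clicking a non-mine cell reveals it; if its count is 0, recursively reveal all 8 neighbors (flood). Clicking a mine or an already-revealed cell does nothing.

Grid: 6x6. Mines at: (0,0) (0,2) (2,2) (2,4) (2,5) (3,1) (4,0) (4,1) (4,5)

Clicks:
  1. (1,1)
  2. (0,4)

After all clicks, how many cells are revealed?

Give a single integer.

Click 1 (1,1) count=3: revealed 1 new [(1,1)] -> total=1
Click 2 (0,4) count=0: revealed 6 new [(0,3) (0,4) (0,5) (1,3) (1,4) (1,5)] -> total=7

Answer: 7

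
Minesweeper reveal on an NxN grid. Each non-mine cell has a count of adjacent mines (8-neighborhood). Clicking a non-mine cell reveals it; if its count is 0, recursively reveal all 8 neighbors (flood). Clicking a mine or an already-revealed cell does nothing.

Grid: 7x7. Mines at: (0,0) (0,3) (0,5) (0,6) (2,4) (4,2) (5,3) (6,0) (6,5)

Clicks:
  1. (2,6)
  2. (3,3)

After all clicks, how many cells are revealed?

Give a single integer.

Click 1 (2,6) count=0: revealed 13 new [(1,5) (1,6) (2,5) (2,6) (3,4) (3,5) (3,6) (4,4) (4,5) (4,6) (5,4) (5,5) (5,6)] -> total=13
Click 2 (3,3) count=2: revealed 1 new [(3,3)] -> total=14

Answer: 14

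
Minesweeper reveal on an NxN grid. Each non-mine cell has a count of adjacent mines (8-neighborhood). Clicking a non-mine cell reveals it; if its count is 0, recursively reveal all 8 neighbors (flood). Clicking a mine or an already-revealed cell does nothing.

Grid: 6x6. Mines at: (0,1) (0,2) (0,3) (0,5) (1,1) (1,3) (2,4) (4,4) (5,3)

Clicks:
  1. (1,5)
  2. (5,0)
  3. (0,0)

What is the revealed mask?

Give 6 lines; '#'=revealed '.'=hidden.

Click 1 (1,5) count=2: revealed 1 new [(1,5)] -> total=1
Click 2 (5,0) count=0: revealed 15 new [(2,0) (2,1) (2,2) (2,3) (3,0) (3,1) (3,2) (3,3) (4,0) (4,1) (4,2) (4,3) (5,0) (5,1) (5,2)] -> total=16
Click 3 (0,0) count=2: revealed 1 new [(0,0)] -> total=17

Answer: #.....
.....#
####..
####..
####..
###...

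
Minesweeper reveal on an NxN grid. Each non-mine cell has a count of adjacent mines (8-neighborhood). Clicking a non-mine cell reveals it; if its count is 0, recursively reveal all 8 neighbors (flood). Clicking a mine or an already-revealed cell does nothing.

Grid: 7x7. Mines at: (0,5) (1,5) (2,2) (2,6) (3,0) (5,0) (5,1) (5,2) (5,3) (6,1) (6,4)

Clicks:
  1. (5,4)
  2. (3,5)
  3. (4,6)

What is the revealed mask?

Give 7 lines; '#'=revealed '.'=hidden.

Click 1 (5,4) count=2: revealed 1 new [(5,4)] -> total=1
Click 2 (3,5) count=1: revealed 1 new [(3,5)] -> total=2
Click 3 (4,6) count=0: revealed 14 new [(2,3) (2,4) (2,5) (3,3) (3,4) (3,6) (4,3) (4,4) (4,5) (4,6) (5,5) (5,6) (6,5) (6,6)] -> total=16

Answer: .......
.......
...###.
...####
...####
....###
.....##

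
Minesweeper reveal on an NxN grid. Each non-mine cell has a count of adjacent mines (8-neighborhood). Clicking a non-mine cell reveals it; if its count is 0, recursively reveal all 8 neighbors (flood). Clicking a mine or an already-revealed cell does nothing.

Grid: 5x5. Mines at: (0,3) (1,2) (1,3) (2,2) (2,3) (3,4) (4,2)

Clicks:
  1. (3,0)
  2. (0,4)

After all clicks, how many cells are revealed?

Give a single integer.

Answer: 11

Derivation:
Click 1 (3,0) count=0: revealed 10 new [(0,0) (0,1) (1,0) (1,1) (2,0) (2,1) (3,0) (3,1) (4,0) (4,1)] -> total=10
Click 2 (0,4) count=2: revealed 1 new [(0,4)] -> total=11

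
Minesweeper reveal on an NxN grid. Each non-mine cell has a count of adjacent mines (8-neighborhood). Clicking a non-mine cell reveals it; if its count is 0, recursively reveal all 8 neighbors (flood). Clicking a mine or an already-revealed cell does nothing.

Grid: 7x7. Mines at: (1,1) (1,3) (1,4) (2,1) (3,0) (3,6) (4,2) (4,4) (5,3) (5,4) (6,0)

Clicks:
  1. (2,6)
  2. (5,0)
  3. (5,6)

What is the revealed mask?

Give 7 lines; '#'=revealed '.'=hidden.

Click 1 (2,6) count=1: revealed 1 new [(2,6)] -> total=1
Click 2 (5,0) count=1: revealed 1 new [(5,0)] -> total=2
Click 3 (5,6) count=0: revealed 6 new [(4,5) (4,6) (5,5) (5,6) (6,5) (6,6)] -> total=8

Answer: .......
.......
......#
.......
.....##
#....##
.....##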